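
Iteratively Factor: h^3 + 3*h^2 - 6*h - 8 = (h + 1)*(h^2 + 2*h - 8) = (h + 1)*(h + 4)*(h - 2)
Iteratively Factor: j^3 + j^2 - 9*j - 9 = (j - 3)*(j^2 + 4*j + 3) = (j - 3)*(j + 3)*(j + 1)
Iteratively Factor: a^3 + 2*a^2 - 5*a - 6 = (a + 3)*(a^2 - a - 2) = (a - 2)*(a + 3)*(a + 1)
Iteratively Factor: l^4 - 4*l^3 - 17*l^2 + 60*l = (l)*(l^3 - 4*l^2 - 17*l + 60) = l*(l - 3)*(l^2 - l - 20) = l*(l - 3)*(l + 4)*(l - 5)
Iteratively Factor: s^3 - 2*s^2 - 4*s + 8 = (s - 2)*(s^2 - 4) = (s - 2)^2*(s + 2)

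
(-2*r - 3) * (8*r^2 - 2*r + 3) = -16*r^3 - 20*r^2 - 9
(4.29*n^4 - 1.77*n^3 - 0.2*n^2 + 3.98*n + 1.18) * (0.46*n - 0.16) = 1.9734*n^5 - 1.5006*n^4 + 0.1912*n^3 + 1.8628*n^2 - 0.0940000000000001*n - 0.1888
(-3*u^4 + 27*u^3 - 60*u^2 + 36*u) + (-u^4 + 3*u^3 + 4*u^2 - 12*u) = -4*u^4 + 30*u^3 - 56*u^2 + 24*u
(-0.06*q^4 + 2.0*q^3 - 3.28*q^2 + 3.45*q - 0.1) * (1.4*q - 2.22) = -0.084*q^5 + 2.9332*q^4 - 9.032*q^3 + 12.1116*q^2 - 7.799*q + 0.222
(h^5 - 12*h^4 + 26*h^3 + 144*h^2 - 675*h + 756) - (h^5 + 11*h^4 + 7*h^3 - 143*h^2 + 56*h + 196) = -23*h^4 + 19*h^3 + 287*h^2 - 731*h + 560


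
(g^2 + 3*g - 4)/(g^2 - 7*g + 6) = (g + 4)/(g - 6)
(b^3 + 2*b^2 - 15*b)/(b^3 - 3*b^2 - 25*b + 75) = b/(b - 5)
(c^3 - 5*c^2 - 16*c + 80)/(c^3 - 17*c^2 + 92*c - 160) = (c + 4)/(c - 8)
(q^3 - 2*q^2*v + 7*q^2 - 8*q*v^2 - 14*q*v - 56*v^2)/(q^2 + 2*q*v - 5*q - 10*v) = (q^2 - 4*q*v + 7*q - 28*v)/(q - 5)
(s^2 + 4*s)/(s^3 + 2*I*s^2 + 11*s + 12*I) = s*(s + 4)/(s^3 + 2*I*s^2 + 11*s + 12*I)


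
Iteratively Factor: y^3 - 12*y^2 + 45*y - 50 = (y - 5)*(y^2 - 7*y + 10) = (y - 5)^2*(y - 2)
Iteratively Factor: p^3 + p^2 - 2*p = (p)*(p^2 + p - 2) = p*(p - 1)*(p + 2)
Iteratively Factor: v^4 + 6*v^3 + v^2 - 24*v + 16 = (v - 1)*(v^3 + 7*v^2 + 8*v - 16) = (v - 1)*(v + 4)*(v^2 + 3*v - 4) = (v - 1)*(v + 4)^2*(v - 1)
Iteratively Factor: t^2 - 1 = (t + 1)*(t - 1)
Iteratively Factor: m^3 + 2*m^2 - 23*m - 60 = (m + 4)*(m^2 - 2*m - 15) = (m - 5)*(m + 4)*(m + 3)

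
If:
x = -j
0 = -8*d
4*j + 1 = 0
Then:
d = 0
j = -1/4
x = 1/4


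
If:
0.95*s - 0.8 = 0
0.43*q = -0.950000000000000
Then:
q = -2.21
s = 0.84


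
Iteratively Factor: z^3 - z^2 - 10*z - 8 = (z + 1)*(z^2 - 2*z - 8) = (z + 1)*(z + 2)*(z - 4)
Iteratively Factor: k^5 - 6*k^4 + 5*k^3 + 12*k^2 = (k - 3)*(k^4 - 3*k^3 - 4*k^2) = k*(k - 3)*(k^3 - 3*k^2 - 4*k) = k*(k - 3)*(k + 1)*(k^2 - 4*k) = k*(k - 4)*(k - 3)*(k + 1)*(k)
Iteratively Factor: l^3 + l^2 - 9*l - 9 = (l + 1)*(l^2 - 9) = (l - 3)*(l + 1)*(l + 3)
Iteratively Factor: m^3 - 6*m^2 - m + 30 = (m + 2)*(m^2 - 8*m + 15) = (m - 3)*(m + 2)*(m - 5)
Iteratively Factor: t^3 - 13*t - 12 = (t + 3)*(t^2 - 3*t - 4) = (t - 4)*(t + 3)*(t + 1)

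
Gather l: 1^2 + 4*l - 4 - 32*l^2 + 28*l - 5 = -32*l^2 + 32*l - 8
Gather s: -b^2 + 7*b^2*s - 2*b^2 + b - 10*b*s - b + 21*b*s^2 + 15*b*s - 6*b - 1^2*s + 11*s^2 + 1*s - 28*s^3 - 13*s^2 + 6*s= -3*b^2 - 6*b - 28*s^3 + s^2*(21*b - 2) + s*(7*b^2 + 5*b + 6)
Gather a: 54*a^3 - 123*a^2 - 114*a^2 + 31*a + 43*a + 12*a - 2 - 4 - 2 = 54*a^3 - 237*a^2 + 86*a - 8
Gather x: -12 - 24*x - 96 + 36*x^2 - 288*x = 36*x^2 - 312*x - 108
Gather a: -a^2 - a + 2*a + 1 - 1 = -a^2 + a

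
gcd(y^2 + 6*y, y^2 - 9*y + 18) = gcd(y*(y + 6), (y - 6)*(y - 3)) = 1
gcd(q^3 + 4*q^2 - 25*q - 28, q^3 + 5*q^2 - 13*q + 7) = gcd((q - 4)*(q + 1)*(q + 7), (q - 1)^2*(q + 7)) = q + 7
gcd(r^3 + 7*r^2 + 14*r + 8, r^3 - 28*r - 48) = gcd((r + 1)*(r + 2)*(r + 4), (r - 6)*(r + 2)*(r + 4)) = r^2 + 6*r + 8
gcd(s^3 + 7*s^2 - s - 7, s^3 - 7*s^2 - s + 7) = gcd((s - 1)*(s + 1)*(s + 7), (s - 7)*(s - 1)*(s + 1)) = s^2 - 1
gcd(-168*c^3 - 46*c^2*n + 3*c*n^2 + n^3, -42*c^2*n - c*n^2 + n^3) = 42*c^2 + c*n - n^2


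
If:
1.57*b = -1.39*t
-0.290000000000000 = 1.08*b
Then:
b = -0.27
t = 0.30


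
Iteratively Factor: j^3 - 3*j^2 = (j - 3)*(j^2) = j*(j - 3)*(j)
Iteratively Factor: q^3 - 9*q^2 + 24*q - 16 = (q - 1)*(q^2 - 8*q + 16) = (q - 4)*(q - 1)*(q - 4)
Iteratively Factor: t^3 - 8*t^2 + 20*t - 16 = (t - 4)*(t^2 - 4*t + 4) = (t - 4)*(t - 2)*(t - 2)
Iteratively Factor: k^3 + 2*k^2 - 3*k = (k)*(k^2 + 2*k - 3) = k*(k + 3)*(k - 1)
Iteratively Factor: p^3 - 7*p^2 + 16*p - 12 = (p - 2)*(p^2 - 5*p + 6) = (p - 2)^2*(p - 3)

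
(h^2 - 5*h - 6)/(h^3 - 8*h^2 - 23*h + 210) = (h + 1)/(h^2 - 2*h - 35)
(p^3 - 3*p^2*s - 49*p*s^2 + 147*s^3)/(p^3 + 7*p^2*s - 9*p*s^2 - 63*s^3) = (p - 7*s)/(p + 3*s)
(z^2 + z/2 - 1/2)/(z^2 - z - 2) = (z - 1/2)/(z - 2)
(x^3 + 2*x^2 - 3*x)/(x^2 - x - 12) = x*(x - 1)/(x - 4)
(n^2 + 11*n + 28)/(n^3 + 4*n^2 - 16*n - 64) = (n + 7)/(n^2 - 16)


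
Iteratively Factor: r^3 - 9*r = (r - 3)*(r^2 + 3*r) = r*(r - 3)*(r + 3)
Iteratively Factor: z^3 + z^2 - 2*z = (z)*(z^2 + z - 2) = z*(z + 2)*(z - 1)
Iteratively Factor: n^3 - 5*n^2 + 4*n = (n - 4)*(n^2 - n) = (n - 4)*(n - 1)*(n)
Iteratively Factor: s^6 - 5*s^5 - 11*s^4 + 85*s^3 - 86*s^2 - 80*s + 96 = (s - 3)*(s^5 - 2*s^4 - 17*s^3 + 34*s^2 + 16*s - 32) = (s - 3)*(s + 4)*(s^4 - 6*s^3 + 7*s^2 + 6*s - 8) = (s - 3)*(s - 2)*(s + 4)*(s^3 - 4*s^2 - s + 4) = (s - 4)*(s - 3)*(s - 2)*(s + 4)*(s^2 - 1) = (s - 4)*(s - 3)*(s - 2)*(s + 1)*(s + 4)*(s - 1)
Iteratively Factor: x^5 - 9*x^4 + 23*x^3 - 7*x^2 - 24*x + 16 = (x - 4)*(x^4 - 5*x^3 + 3*x^2 + 5*x - 4) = (x - 4)*(x - 1)*(x^3 - 4*x^2 - x + 4) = (x - 4)*(x - 1)*(x + 1)*(x^2 - 5*x + 4) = (x - 4)*(x - 1)^2*(x + 1)*(x - 4)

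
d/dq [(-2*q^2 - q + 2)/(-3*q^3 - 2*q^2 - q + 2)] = 6*q^2*(-q^2 - q + 3)/(9*q^6 + 12*q^5 + 10*q^4 - 8*q^3 - 7*q^2 - 4*q + 4)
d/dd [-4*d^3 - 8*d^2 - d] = -12*d^2 - 16*d - 1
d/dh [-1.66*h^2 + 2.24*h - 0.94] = 2.24 - 3.32*h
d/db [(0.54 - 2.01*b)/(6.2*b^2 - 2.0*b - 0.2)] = (12.462*b^2 - 6.696*b + 1.482)/(38.44*b^4 - 24.8*b^3 + 1.52*b^2 + 0.8*b + 0.04)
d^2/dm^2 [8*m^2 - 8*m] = 16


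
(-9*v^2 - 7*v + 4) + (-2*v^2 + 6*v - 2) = -11*v^2 - v + 2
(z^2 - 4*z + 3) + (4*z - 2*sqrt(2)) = z^2 - 2*sqrt(2) + 3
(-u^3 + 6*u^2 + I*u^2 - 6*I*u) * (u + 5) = -u^4 + u^3 + I*u^3 + 30*u^2 - I*u^2 - 30*I*u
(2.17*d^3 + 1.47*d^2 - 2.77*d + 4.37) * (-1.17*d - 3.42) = -2.5389*d^4 - 9.1413*d^3 - 1.7865*d^2 + 4.3605*d - 14.9454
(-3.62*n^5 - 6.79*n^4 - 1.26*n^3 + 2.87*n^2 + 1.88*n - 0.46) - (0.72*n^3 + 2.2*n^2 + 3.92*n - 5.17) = -3.62*n^5 - 6.79*n^4 - 1.98*n^3 + 0.67*n^2 - 2.04*n + 4.71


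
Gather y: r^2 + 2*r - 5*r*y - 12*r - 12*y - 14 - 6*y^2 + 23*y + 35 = r^2 - 10*r - 6*y^2 + y*(11 - 5*r) + 21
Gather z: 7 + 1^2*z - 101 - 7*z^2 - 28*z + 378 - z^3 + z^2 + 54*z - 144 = -z^3 - 6*z^2 + 27*z + 140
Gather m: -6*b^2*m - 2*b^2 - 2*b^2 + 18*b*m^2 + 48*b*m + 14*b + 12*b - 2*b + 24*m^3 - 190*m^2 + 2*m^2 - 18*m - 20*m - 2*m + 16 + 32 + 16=-4*b^2 + 24*b + 24*m^3 + m^2*(18*b - 188) + m*(-6*b^2 + 48*b - 40) + 64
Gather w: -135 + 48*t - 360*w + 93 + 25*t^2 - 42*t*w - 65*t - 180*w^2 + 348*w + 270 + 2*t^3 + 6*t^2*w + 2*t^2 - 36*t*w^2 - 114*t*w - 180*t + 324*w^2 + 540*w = 2*t^3 + 27*t^2 - 197*t + w^2*(144 - 36*t) + w*(6*t^2 - 156*t + 528) + 228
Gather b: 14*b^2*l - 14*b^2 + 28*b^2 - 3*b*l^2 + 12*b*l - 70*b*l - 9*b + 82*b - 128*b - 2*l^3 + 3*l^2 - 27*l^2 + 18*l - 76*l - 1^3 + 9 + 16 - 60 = b^2*(14*l + 14) + b*(-3*l^2 - 58*l - 55) - 2*l^3 - 24*l^2 - 58*l - 36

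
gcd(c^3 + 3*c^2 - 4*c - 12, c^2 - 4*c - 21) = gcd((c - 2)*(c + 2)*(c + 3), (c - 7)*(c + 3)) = c + 3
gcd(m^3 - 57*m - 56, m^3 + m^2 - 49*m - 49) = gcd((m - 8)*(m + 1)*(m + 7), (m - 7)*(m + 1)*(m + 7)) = m^2 + 8*m + 7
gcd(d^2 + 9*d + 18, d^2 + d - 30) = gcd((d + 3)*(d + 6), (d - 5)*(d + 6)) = d + 6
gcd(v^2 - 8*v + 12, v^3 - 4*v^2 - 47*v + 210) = v - 6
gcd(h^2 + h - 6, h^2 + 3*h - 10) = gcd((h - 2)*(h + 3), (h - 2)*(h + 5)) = h - 2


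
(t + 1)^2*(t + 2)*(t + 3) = t^4 + 7*t^3 + 17*t^2 + 17*t + 6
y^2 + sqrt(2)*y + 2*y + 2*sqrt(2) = (y + 2)*(y + sqrt(2))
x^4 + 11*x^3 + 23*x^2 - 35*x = x*(x - 1)*(x + 5)*(x + 7)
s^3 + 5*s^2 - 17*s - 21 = (s - 3)*(s + 1)*(s + 7)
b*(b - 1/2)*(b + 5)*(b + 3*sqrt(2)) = b^4 + 3*sqrt(2)*b^3 + 9*b^3/2 - 5*b^2/2 + 27*sqrt(2)*b^2/2 - 15*sqrt(2)*b/2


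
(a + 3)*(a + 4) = a^2 + 7*a + 12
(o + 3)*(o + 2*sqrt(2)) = o^2 + 2*sqrt(2)*o + 3*o + 6*sqrt(2)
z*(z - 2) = z^2 - 2*z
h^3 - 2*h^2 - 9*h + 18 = (h - 3)*(h - 2)*(h + 3)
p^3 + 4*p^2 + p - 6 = (p - 1)*(p + 2)*(p + 3)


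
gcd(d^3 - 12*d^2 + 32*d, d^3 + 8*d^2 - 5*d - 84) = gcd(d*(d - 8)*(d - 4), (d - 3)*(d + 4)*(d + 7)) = 1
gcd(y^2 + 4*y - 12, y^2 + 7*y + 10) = 1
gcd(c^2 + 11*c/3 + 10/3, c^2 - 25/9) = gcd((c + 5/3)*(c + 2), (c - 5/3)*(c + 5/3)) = c + 5/3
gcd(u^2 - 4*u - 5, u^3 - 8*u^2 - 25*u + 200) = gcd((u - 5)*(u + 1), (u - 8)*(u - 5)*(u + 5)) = u - 5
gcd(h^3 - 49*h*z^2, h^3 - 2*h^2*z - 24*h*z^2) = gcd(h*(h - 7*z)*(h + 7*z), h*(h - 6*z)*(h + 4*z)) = h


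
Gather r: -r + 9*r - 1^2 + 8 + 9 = 8*r + 16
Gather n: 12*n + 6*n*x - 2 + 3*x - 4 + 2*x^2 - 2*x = n*(6*x + 12) + 2*x^2 + x - 6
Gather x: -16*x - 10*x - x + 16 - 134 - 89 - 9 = -27*x - 216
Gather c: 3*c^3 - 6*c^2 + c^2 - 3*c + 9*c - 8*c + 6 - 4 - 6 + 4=3*c^3 - 5*c^2 - 2*c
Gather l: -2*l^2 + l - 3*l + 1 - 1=-2*l^2 - 2*l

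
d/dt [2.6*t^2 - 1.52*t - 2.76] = 5.2*t - 1.52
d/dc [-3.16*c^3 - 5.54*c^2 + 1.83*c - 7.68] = -9.48*c^2 - 11.08*c + 1.83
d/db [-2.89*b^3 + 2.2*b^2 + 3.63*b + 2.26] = -8.67*b^2 + 4.4*b + 3.63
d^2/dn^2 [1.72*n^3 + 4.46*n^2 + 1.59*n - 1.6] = 10.32*n + 8.92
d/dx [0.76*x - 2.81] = 0.760000000000000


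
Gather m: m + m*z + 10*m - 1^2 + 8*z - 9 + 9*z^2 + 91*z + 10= m*(z + 11) + 9*z^2 + 99*z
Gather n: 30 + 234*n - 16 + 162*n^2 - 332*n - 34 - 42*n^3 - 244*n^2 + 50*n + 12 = -42*n^3 - 82*n^2 - 48*n - 8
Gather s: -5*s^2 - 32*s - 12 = -5*s^2 - 32*s - 12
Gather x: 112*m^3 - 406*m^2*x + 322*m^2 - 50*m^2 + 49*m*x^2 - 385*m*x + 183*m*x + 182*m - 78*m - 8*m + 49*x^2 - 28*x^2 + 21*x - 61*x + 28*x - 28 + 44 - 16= 112*m^3 + 272*m^2 + 96*m + x^2*(49*m + 21) + x*(-406*m^2 - 202*m - 12)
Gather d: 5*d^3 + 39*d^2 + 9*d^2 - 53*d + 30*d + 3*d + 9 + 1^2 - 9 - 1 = 5*d^3 + 48*d^2 - 20*d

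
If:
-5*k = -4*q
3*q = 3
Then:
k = 4/5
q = 1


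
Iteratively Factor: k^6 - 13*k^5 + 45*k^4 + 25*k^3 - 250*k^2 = (k)*(k^5 - 13*k^4 + 45*k^3 + 25*k^2 - 250*k) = k*(k - 5)*(k^4 - 8*k^3 + 5*k^2 + 50*k) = k*(k - 5)^2*(k^3 - 3*k^2 - 10*k) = k^2*(k - 5)^2*(k^2 - 3*k - 10) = k^2*(k - 5)^2*(k + 2)*(k - 5)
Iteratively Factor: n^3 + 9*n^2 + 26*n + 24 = (n + 3)*(n^2 + 6*n + 8) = (n + 3)*(n + 4)*(n + 2)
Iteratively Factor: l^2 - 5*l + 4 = (l - 4)*(l - 1)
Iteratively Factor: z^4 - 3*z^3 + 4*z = (z - 2)*(z^3 - z^2 - 2*z) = z*(z - 2)*(z^2 - z - 2) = z*(z - 2)*(z + 1)*(z - 2)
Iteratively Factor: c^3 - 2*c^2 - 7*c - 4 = (c + 1)*(c^2 - 3*c - 4) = (c + 1)^2*(c - 4)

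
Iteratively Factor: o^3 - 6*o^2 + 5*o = (o - 1)*(o^2 - 5*o) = o*(o - 1)*(o - 5)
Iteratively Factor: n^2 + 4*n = (n)*(n + 4)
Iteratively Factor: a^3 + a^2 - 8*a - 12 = (a + 2)*(a^2 - a - 6) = (a - 3)*(a + 2)*(a + 2)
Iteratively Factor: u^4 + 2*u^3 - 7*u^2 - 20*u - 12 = (u + 1)*(u^3 + u^2 - 8*u - 12) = (u - 3)*(u + 1)*(u^2 + 4*u + 4) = (u - 3)*(u + 1)*(u + 2)*(u + 2)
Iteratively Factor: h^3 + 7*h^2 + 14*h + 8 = (h + 1)*(h^2 + 6*h + 8) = (h + 1)*(h + 2)*(h + 4)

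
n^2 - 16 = (n - 4)*(n + 4)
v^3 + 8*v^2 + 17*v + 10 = (v + 1)*(v + 2)*(v + 5)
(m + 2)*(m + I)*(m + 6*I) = m^3 + 2*m^2 + 7*I*m^2 - 6*m + 14*I*m - 12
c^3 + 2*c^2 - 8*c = c*(c - 2)*(c + 4)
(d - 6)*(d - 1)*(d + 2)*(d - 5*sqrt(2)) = d^4 - 5*sqrt(2)*d^3 - 5*d^3 - 8*d^2 + 25*sqrt(2)*d^2 + 12*d + 40*sqrt(2)*d - 60*sqrt(2)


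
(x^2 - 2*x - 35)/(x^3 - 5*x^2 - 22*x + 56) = (x + 5)/(x^2 + 2*x - 8)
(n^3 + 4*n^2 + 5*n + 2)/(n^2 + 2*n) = n + 2 + 1/n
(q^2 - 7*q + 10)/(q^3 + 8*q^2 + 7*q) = (q^2 - 7*q + 10)/(q*(q^2 + 8*q + 7))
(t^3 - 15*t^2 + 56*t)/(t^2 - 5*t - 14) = t*(t - 8)/(t + 2)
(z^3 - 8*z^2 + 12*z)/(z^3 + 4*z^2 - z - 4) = z*(z^2 - 8*z + 12)/(z^3 + 4*z^2 - z - 4)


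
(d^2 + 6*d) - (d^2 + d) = 5*d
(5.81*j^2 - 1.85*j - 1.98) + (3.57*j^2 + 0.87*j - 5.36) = 9.38*j^2 - 0.98*j - 7.34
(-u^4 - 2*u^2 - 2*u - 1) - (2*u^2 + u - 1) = -u^4 - 4*u^2 - 3*u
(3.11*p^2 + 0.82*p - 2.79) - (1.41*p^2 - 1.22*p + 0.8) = 1.7*p^2 + 2.04*p - 3.59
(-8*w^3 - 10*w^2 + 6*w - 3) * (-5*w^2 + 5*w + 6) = 40*w^5 + 10*w^4 - 128*w^3 - 15*w^2 + 21*w - 18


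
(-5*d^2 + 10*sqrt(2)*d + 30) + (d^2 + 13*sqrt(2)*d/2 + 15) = -4*d^2 + 33*sqrt(2)*d/2 + 45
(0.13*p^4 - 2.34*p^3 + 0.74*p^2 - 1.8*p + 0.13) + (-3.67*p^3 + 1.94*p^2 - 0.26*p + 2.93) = 0.13*p^4 - 6.01*p^3 + 2.68*p^2 - 2.06*p + 3.06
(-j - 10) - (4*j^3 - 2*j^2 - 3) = -4*j^3 + 2*j^2 - j - 7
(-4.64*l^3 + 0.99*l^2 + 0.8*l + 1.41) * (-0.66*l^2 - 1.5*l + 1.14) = 3.0624*l^5 + 6.3066*l^4 - 7.3026*l^3 - 1.002*l^2 - 1.203*l + 1.6074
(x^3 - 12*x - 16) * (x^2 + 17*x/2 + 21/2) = x^5 + 17*x^4/2 - 3*x^3/2 - 118*x^2 - 262*x - 168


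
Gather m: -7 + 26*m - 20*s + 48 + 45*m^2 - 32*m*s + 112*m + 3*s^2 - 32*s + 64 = 45*m^2 + m*(138 - 32*s) + 3*s^2 - 52*s + 105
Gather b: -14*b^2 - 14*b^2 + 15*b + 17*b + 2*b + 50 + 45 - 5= -28*b^2 + 34*b + 90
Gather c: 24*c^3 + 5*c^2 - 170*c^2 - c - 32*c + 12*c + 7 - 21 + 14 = 24*c^3 - 165*c^2 - 21*c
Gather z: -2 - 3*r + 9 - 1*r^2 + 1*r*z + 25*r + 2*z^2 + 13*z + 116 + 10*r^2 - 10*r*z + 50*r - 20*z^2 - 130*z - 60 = 9*r^2 + 72*r - 18*z^2 + z*(-9*r - 117) + 63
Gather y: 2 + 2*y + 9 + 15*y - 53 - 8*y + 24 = 9*y - 18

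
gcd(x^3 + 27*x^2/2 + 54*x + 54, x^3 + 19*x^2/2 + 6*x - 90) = x^2 + 12*x + 36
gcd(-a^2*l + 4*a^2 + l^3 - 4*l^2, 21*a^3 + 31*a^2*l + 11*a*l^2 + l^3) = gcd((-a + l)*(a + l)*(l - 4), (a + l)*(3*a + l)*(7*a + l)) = a + l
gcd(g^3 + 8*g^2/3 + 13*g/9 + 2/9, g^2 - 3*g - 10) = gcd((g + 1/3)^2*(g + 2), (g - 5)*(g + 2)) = g + 2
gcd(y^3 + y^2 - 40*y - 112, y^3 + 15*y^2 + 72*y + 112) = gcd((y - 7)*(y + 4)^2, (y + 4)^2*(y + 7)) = y^2 + 8*y + 16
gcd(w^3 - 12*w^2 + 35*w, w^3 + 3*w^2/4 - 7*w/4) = w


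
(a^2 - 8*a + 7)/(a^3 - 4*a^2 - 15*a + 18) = (a - 7)/(a^2 - 3*a - 18)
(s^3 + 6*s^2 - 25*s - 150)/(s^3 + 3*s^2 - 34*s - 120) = (s^2 + s - 30)/(s^2 - 2*s - 24)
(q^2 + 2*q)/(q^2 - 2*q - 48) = q*(q + 2)/(q^2 - 2*q - 48)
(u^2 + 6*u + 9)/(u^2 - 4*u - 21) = (u + 3)/(u - 7)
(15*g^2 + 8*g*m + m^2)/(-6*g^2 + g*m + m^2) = (-5*g - m)/(2*g - m)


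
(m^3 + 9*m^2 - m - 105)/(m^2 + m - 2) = (m^3 + 9*m^2 - m - 105)/(m^2 + m - 2)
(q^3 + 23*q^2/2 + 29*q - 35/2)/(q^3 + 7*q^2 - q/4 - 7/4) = 2*(q + 5)/(2*q + 1)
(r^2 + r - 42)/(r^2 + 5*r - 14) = (r - 6)/(r - 2)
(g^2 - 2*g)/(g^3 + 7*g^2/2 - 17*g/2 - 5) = 2*g/(2*g^2 + 11*g + 5)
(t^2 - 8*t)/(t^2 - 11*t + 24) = t/(t - 3)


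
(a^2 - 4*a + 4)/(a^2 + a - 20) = (a^2 - 4*a + 4)/(a^2 + a - 20)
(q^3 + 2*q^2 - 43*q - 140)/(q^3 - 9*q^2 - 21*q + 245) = (q + 4)/(q - 7)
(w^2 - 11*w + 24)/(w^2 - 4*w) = (w^2 - 11*w + 24)/(w*(w - 4))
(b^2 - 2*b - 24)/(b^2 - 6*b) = (b + 4)/b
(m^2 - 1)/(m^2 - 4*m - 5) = (m - 1)/(m - 5)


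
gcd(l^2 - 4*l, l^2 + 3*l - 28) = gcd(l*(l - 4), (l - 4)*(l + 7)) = l - 4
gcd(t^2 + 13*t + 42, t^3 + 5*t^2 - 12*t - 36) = t + 6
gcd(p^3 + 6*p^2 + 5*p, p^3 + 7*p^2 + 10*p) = p^2 + 5*p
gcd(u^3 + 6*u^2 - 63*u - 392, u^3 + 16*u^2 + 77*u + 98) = u^2 + 14*u + 49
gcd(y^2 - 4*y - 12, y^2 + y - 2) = y + 2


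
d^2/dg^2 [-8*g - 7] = 0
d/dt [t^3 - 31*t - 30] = 3*t^2 - 31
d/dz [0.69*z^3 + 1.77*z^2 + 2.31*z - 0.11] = 2.07*z^2 + 3.54*z + 2.31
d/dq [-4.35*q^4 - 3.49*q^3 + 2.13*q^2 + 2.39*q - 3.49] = -17.4*q^3 - 10.47*q^2 + 4.26*q + 2.39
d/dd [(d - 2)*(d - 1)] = 2*d - 3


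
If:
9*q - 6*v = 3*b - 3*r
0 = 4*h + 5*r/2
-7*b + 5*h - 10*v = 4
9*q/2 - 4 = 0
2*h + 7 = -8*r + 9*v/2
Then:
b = 2236/297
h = 740/297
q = 8/9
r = -1184/297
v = -146/33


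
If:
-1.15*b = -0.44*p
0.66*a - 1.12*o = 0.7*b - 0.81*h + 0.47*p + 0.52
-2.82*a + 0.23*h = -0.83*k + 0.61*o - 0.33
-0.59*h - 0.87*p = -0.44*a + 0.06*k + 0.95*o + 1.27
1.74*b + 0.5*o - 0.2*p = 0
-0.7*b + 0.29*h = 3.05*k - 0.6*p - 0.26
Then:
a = 0.85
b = 1.43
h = -1.46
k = 0.35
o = -3.47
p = 3.73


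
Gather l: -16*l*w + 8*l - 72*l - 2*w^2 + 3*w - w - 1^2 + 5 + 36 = l*(-16*w - 64) - 2*w^2 + 2*w + 40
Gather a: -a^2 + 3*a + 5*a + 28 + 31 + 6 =-a^2 + 8*a + 65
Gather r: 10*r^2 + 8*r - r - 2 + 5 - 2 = 10*r^2 + 7*r + 1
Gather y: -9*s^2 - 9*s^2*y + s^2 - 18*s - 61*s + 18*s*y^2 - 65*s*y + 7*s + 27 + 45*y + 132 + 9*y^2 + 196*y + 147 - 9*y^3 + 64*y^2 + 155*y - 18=-8*s^2 - 72*s - 9*y^3 + y^2*(18*s + 73) + y*(-9*s^2 - 65*s + 396) + 288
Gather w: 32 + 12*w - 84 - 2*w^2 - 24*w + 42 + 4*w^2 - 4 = 2*w^2 - 12*w - 14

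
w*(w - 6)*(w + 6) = w^3 - 36*w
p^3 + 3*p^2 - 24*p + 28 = (p - 2)^2*(p + 7)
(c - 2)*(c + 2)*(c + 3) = c^3 + 3*c^2 - 4*c - 12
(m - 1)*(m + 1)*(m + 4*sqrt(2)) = m^3 + 4*sqrt(2)*m^2 - m - 4*sqrt(2)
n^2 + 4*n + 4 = (n + 2)^2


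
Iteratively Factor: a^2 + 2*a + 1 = (a + 1)*(a + 1)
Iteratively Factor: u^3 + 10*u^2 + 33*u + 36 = (u + 3)*(u^2 + 7*u + 12) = (u + 3)*(u + 4)*(u + 3)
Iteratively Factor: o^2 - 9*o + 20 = (o - 5)*(o - 4)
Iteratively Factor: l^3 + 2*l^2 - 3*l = (l + 3)*(l^2 - l) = l*(l + 3)*(l - 1)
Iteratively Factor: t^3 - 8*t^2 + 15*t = (t - 5)*(t^2 - 3*t) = t*(t - 5)*(t - 3)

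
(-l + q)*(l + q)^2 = -l^3 - l^2*q + l*q^2 + q^3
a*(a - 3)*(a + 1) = a^3 - 2*a^2 - 3*a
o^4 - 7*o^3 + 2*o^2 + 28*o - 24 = (o - 6)*(o - 2)*(o - 1)*(o + 2)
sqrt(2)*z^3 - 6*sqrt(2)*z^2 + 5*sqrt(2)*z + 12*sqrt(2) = (z - 4)*(z - 3)*(sqrt(2)*z + sqrt(2))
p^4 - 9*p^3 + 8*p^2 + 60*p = p*(p - 6)*(p - 5)*(p + 2)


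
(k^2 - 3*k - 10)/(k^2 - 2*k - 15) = (k + 2)/(k + 3)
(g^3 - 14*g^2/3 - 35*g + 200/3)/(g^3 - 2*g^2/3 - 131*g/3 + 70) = (g^2 - 3*g - 40)/(g^2 + g - 42)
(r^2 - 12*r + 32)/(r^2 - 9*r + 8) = (r - 4)/(r - 1)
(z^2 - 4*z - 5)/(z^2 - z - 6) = (-z^2 + 4*z + 5)/(-z^2 + z + 6)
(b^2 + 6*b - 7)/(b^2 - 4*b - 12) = (-b^2 - 6*b + 7)/(-b^2 + 4*b + 12)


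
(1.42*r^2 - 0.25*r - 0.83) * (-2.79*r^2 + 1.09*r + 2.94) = -3.9618*r^4 + 2.2453*r^3 + 6.218*r^2 - 1.6397*r - 2.4402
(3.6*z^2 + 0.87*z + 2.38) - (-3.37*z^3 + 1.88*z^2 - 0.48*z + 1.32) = 3.37*z^3 + 1.72*z^2 + 1.35*z + 1.06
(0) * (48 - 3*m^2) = 0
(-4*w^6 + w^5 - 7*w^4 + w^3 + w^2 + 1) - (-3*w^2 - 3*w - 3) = -4*w^6 + w^5 - 7*w^4 + w^3 + 4*w^2 + 3*w + 4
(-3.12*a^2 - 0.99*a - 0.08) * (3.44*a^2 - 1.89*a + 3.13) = -10.7328*a^4 + 2.4912*a^3 - 8.1697*a^2 - 2.9475*a - 0.2504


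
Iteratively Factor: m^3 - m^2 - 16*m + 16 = (m - 4)*(m^2 + 3*m - 4) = (m - 4)*(m + 4)*(m - 1)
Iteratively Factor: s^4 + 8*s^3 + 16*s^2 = (s)*(s^3 + 8*s^2 + 16*s) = s*(s + 4)*(s^2 + 4*s) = s*(s + 4)^2*(s)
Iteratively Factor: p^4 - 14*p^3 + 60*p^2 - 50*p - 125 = (p - 5)*(p^3 - 9*p^2 + 15*p + 25) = (p - 5)^2*(p^2 - 4*p - 5) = (p - 5)^2*(p + 1)*(p - 5)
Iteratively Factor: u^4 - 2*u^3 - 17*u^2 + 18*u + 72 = (u + 2)*(u^3 - 4*u^2 - 9*u + 36) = (u - 3)*(u + 2)*(u^2 - u - 12) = (u - 3)*(u + 2)*(u + 3)*(u - 4)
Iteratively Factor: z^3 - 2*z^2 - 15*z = (z + 3)*(z^2 - 5*z) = (z - 5)*(z + 3)*(z)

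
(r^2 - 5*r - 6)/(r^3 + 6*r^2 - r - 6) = (r - 6)/(r^2 + 5*r - 6)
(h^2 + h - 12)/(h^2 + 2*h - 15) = (h + 4)/(h + 5)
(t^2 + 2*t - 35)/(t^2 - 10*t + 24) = (t^2 + 2*t - 35)/(t^2 - 10*t + 24)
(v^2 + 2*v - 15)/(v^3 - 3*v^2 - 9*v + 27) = (v + 5)/(v^2 - 9)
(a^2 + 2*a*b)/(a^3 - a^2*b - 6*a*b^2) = 1/(a - 3*b)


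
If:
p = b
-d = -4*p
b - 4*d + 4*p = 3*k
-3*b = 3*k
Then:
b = 0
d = 0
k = 0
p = 0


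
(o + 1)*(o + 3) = o^2 + 4*o + 3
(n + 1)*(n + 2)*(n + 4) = n^3 + 7*n^2 + 14*n + 8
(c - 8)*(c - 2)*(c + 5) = c^3 - 5*c^2 - 34*c + 80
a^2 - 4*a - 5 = (a - 5)*(a + 1)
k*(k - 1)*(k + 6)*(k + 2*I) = k^4 + 5*k^3 + 2*I*k^3 - 6*k^2 + 10*I*k^2 - 12*I*k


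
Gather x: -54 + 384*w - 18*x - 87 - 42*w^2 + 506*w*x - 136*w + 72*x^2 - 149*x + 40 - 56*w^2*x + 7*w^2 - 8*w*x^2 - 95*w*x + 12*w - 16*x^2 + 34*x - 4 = -35*w^2 + 260*w + x^2*(56 - 8*w) + x*(-56*w^2 + 411*w - 133) - 105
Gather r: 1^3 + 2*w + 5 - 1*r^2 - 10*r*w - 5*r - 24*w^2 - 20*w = -r^2 + r*(-10*w - 5) - 24*w^2 - 18*w + 6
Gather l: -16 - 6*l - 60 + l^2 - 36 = l^2 - 6*l - 112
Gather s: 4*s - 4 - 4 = 4*s - 8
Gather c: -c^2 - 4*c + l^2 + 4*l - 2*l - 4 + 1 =-c^2 - 4*c + l^2 + 2*l - 3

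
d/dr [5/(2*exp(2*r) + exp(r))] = 5*(-4*exp(r) - 1)*exp(-r)/(2*exp(r) + 1)^2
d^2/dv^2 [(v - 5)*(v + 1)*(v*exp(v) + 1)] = v^3*exp(v) + 2*v^2*exp(v) - 15*v*exp(v) - 18*exp(v) + 2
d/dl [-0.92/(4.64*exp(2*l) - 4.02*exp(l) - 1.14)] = (8.5376*exp(l) - 3.6984)*exp(l)/(-4.64*exp(2*l) + 4.02*exp(l) + 1.14)^2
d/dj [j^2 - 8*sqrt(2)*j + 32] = 2*j - 8*sqrt(2)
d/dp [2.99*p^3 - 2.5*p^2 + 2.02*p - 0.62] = 8.97*p^2 - 5.0*p + 2.02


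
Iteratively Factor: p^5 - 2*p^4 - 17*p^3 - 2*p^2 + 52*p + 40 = (p - 2)*(p^4 - 17*p^2 - 36*p - 20) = (p - 5)*(p - 2)*(p^3 + 5*p^2 + 8*p + 4) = (p - 5)*(p - 2)*(p + 2)*(p^2 + 3*p + 2) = (p - 5)*(p - 2)*(p + 2)^2*(p + 1)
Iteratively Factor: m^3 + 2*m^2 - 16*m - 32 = (m - 4)*(m^2 + 6*m + 8) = (m - 4)*(m + 4)*(m + 2)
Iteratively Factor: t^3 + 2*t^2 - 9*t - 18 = (t + 2)*(t^2 - 9) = (t + 2)*(t + 3)*(t - 3)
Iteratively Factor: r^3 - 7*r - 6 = (r + 1)*(r^2 - r - 6) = (r - 3)*(r + 1)*(r + 2)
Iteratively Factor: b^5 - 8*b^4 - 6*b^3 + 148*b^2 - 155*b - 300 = (b - 5)*(b^4 - 3*b^3 - 21*b^2 + 43*b + 60) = (b - 5)^2*(b^3 + 2*b^2 - 11*b - 12) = (b - 5)^2*(b - 3)*(b^2 + 5*b + 4) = (b - 5)^2*(b - 3)*(b + 4)*(b + 1)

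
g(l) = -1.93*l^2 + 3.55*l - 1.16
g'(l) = 3.55 - 3.86*l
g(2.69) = -5.58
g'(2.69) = -6.83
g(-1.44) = -10.27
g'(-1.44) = 9.11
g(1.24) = 0.27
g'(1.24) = -1.24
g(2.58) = -4.85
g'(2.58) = -6.41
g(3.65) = -13.91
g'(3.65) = -10.54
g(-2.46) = -21.57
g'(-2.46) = 13.05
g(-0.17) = -1.82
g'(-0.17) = 4.21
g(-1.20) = -8.20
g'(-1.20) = 8.18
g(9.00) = -125.54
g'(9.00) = -31.19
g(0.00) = -1.16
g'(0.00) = 3.55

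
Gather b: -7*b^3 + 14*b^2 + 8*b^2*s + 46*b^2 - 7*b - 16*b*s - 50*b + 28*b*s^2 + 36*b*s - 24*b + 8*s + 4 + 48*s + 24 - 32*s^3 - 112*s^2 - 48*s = -7*b^3 + b^2*(8*s + 60) + b*(28*s^2 + 20*s - 81) - 32*s^3 - 112*s^2 + 8*s + 28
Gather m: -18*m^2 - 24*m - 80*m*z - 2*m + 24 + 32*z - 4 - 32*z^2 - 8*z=-18*m^2 + m*(-80*z - 26) - 32*z^2 + 24*z + 20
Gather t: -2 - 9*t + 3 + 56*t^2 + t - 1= 56*t^2 - 8*t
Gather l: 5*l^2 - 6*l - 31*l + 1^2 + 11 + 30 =5*l^2 - 37*l + 42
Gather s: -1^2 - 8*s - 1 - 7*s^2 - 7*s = -7*s^2 - 15*s - 2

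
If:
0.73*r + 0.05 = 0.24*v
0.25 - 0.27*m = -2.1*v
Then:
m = 7.77777777777778*v + 0.925925925925926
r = 0.328767123287671*v - 0.0684931506849315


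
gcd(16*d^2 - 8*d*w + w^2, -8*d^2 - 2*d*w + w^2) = -4*d + w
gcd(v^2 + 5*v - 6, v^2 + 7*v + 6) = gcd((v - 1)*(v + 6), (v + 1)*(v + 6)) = v + 6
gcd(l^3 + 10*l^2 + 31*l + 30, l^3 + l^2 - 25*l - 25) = l + 5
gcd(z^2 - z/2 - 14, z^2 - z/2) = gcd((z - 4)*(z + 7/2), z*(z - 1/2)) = 1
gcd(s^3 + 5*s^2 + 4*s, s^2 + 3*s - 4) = s + 4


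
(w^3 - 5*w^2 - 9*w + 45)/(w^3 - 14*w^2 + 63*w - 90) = (w + 3)/(w - 6)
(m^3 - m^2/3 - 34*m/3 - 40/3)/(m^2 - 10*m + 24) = (3*m^2 + 11*m + 10)/(3*(m - 6))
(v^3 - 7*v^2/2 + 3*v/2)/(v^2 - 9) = v*(2*v - 1)/(2*(v + 3))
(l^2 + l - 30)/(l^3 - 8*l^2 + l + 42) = (l^2 + l - 30)/(l^3 - 8*l^2 + l + 42)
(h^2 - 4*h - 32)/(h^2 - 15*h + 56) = (h + 4)/(h - 7)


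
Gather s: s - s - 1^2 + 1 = 0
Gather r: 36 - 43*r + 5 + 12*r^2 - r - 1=12*r^2 - 44*r + 40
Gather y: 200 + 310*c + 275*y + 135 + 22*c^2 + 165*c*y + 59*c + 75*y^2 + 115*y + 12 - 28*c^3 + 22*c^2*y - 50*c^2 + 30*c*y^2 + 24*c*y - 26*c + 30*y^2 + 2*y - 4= -28*c^3 - 28*c^2 + 343*c + y^2*(30*c + 105) + y*(22*c^2 + 189*c + 392) + 343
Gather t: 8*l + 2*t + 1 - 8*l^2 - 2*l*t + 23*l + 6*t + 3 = -8*l^2 + 31*l + t*(8 - 2*l) + 4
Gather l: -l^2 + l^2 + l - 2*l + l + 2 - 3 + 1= 0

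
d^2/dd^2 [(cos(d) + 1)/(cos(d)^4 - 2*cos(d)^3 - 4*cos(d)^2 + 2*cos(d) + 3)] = (-12 - 3/tan(d)^6 + 58/sin(d)^2 - 30*cos(d)/sin(d)^4 - 69/sin(d)^4 - 33*cos(d)^5/sin(d)^6 + 33*cos(d)/sin(d)^6 + 3/sin(d)^6)/(cos(d) - 3)^3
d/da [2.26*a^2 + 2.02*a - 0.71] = 4.52*a + 2.02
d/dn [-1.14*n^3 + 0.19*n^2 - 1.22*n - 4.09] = -3.42*n^2 + 0.38*n - 1.22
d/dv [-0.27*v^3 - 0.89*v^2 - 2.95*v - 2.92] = -0.81*v^2 - 1.78*v - 2.95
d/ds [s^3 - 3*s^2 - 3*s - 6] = 3*s^2 - 6*s - 3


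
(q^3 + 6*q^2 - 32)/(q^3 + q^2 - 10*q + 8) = (q + 4)/(q - 1)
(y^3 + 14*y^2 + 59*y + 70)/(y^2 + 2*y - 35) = (y^2 + 7*y + 10)/(y - 5)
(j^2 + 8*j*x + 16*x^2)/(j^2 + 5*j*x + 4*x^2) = (j + 4*x)/(j + x)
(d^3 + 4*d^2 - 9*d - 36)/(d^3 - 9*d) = (d + 4)/d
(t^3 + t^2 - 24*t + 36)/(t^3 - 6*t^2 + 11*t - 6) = (t + 6)/(t - 1)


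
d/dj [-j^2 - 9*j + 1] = -2*j - 9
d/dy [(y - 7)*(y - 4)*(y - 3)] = 3*y^2 - 28*y + 61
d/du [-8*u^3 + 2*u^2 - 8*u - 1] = -24*u^2 + 4*u - 8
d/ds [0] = 0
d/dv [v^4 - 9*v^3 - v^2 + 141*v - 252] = 4*v^3 - 27*v^2 - 2*v + 141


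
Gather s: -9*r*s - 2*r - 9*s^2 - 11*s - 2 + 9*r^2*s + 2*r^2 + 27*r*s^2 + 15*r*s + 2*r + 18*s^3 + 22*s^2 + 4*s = 2*r^2 + 18*s^3 + s^2*(27*r + 13) + s*(9*r^2 + 6*r - 7) - 2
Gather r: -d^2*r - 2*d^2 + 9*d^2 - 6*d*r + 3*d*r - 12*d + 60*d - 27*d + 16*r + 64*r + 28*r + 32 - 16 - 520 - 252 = 7*d^2 + 21*d + r*(-d^2 - 3*d + 108) - 756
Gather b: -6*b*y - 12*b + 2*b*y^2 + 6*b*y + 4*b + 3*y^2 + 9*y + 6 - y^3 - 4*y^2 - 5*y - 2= b*(2*y^2 - 8) - y^3 - y^2 + 4*y + 4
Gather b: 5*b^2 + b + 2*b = 5*b^2 + 3*b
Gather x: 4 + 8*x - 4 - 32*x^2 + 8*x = -32*x^2 + 16*x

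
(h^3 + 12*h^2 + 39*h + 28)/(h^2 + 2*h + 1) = (h^2 + 11*h + 28)/(h + 1)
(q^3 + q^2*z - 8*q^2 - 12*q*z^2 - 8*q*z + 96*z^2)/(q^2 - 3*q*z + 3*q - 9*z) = (q^2 + 4*q*z - 8*q - 32*z)/(q + 3)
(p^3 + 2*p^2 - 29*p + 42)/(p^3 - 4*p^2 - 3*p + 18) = (p^2 + 5*p - 14)/(p^2 - p - 6)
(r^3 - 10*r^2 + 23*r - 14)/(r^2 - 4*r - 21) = (r^2 - 3*r + 2)/(r + 3)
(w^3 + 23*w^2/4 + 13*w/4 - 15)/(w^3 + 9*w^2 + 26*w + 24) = (w - 5/4)/(w + 2)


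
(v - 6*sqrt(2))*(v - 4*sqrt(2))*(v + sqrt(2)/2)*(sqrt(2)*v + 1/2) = sqrt(2)*v^4 - 37*v^3/2 + 133*sqrt(2)*v^2/4 + 67*v + 12*sqrt(2)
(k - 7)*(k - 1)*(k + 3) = k^3 - 5*k^2 - 17*k + 21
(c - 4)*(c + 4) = c^2 - 16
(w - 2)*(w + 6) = w^2 + 4*w - 12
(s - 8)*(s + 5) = s^2 - 3*s - 40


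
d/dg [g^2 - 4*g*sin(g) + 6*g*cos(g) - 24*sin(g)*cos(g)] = -6*g*sin(g) - 4*g*cos(g) + 2*g - 4*sin(g) + 6*cos(g) - 24*cos(2*g)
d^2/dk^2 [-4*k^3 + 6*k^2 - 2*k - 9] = 12 - 24*k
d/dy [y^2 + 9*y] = 2*y + 9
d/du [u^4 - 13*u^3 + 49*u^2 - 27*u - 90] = 4*u^3 - 39*u^2 + 98*u - 27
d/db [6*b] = 6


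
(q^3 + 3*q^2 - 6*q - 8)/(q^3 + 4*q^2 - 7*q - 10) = (q + 4)/(q + 5)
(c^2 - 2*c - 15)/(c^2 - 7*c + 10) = (c + 3)/(c - 2)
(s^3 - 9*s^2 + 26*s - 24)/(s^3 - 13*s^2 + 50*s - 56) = (s - 3)/(s - 7)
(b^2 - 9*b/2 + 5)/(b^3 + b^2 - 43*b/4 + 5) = 2*(b - 2)/(2*b^2 + 7*b - 4)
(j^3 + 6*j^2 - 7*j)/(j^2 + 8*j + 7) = j*(j - 1)/(j + 1)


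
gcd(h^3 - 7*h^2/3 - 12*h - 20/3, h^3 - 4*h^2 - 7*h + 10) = h^2 - 3*h - 10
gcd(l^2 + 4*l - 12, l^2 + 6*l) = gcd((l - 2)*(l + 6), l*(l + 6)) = l + 6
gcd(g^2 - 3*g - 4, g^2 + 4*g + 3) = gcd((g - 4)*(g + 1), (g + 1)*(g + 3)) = g + 1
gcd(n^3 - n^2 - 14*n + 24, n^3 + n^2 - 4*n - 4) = n - 2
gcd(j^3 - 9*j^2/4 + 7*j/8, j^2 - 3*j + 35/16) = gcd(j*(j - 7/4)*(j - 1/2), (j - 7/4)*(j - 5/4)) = j - 7/4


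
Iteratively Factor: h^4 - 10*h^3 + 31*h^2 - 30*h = (h - 5)*(h^3 - 5*h^2 + 6*h) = (h - 5)*(h - 3)*(h^2 - 2*h) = (h - 5)*(h - 3)*(h - 2)*(h)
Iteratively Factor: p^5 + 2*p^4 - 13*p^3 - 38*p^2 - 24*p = (p - 4)*(p^4 + 6*p^3 + 11*p^2 + 6*p) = p*(p - 4)*(p^3 + 6*p^2 + 11*p + 6) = p*(p - 4)*(p + 1)*(p^2 + 5*p + 6) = p*(p - 4)*(p + 1)*(p + 3)*(p + 2)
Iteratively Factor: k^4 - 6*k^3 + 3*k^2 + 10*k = (k - 5)*(k^3 - k^2 - 2*k) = (k - 5)*(k - 2)*(k^2 + k) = (k - 5)*(k - 2)*(k + 1)*(k)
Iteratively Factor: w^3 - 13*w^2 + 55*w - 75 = (w - 5)*(w^2 - 8*w + 15) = (w - 5)^2*(w - 3)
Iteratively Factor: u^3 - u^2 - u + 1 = (u - 1)*(u^2 - 1) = (u - 1)*(u + 1)*(u - 1)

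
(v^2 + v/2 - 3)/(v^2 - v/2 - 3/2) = (v + 2)/(v + 1)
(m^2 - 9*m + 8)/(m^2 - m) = (m - 8)/m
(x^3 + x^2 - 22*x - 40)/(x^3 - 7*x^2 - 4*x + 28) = (x^2 - x - 20)/(x^2 - 9*x + 14)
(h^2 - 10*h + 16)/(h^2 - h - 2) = (h - 8)/(h + 1)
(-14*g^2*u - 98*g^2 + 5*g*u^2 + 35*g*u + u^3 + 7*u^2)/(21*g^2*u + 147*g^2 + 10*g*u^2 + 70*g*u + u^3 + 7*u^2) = (-2*g + u)/(3*g + u)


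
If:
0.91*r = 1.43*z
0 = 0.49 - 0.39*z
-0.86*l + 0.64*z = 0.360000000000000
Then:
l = 0.52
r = 1.97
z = 1.26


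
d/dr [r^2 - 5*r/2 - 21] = 2*r - 5/2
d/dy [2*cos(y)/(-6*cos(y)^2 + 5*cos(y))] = -12*sin(y)/(6*cos(y) - 5)^2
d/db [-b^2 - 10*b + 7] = -2*b - 10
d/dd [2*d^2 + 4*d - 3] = 4*d + 4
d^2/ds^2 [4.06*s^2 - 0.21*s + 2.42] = 8.12000000000000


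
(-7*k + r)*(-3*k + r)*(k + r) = 21*k^3 + 11*k^2*r - 9*k*r^2 + r^3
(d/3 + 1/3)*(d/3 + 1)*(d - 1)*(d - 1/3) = d^4/9 + 8*d^3/27 - 2*d^2/9 - 8*d/27 + 1/9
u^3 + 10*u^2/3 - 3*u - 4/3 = (u - 1)*(u + 1/3)*(u + 4)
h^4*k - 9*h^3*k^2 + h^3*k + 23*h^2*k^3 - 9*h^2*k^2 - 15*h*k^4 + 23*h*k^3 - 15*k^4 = (h - 5*k)*(h - 3*k)*(h - k)*(h*k + k)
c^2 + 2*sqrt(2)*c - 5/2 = (c - sqrt(2)/2)*(c + 5*sqrt(2)/2)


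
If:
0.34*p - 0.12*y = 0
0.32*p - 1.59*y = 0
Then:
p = 0.00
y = 0.00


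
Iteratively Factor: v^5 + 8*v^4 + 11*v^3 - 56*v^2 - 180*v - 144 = (v + 4)*(v^4 + 4*v^3 - 5*v^2 - 36*v - 36) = (v + 3)*(v + 4)*(v^3 + v^2 - 8*v - 12) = (v - 3)*(v + 3)*(v + 4)*(v^2 + 4*v + 4) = (v - 3)*(v + 2)*(v + 3)*(v + 4)*(v + 2)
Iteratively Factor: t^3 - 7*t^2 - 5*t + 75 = (t - 5)*(t^2 - 2*t - 15) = (t - 5)*(t + 3)*(t - 5)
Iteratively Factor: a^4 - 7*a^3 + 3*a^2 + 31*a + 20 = (a - 4)*(a^3 - 3*a^2 - 9*a - 5) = (a - 4)*(a + 1)*(a^2 - 4*a - 5) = (a - 5)*(a - 4)*(a + 1)*(a + 1)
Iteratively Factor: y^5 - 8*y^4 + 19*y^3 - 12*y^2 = (y)*(y^4 - 8*y^3 + 19*y^2 - 12*y) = y*(y - 3)*(y^3 - 5*y^2 + 4*y) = y*(y - 4)*(y - 3)*(y^2 - y) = y^2*(y - 4)*(y - 3)*(y - 1)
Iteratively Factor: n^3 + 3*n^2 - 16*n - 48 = (n - 4)*(n^2 + 7*n + 12) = (n - 4)*(n + 3)*(n + 4)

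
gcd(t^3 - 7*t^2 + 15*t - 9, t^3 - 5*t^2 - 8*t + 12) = t - 1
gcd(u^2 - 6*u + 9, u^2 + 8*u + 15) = 1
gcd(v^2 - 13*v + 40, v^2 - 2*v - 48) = v - 8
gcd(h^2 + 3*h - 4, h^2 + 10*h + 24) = h + 4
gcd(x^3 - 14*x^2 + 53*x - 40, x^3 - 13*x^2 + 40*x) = x^2 - 13*x + 40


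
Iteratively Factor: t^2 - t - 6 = (t + 2)*(t - 3)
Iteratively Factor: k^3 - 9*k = (k - 3)*(k^2 + 3*k) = (k - 3)*(k + 3)*(k)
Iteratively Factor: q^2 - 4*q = (q)*(q - 4)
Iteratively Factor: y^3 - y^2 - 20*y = (y)*(y^2 - y - 20) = y*(y + 4)*(y - 5)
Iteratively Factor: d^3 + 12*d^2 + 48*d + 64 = (d + 4)*(d^2 + 8*d + 16) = (d + 4)^2*(d + 4)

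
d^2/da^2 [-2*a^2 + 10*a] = -4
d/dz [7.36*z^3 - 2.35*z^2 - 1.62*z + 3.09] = 22.08*z^2 - 4.7*z - 1.62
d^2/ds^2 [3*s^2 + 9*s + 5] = 6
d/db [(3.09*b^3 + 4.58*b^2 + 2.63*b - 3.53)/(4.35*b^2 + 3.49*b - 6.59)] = (13.4415*b^4 + 21.5682*b^3 - 56.5456*b^2 - 29.6534*b - 5.012)/(18.9225*b^4 + 30.363*b^3 - 45.1529*b^2 - 45.9982*b + 43.4281)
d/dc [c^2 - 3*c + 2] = 2*c - 3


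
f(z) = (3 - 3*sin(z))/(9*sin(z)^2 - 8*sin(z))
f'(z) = (3 - 3*sin(z))*(-18*sin(z)*cos(z) + 8*cos(z))/(9*sin(z)^2 - 8*sin(z))^2 - 3*cos(z)/(9*sin(z)^2 - 8*sin(z))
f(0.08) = -4.74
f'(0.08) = 58.47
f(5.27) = 0.42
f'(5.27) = 0.27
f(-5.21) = -4.53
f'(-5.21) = -192.31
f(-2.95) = 1.93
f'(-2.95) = -10.12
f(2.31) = -0.79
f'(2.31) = 0.79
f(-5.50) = -0.76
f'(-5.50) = -0.34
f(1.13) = 2.27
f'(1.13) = -73.58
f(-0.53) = 0.71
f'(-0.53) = 1.25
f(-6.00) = -1.41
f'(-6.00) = 4.50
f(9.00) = -1.00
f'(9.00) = -1.84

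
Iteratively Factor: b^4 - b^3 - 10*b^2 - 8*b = (b - 4)*(b^3 + 3*b^2 + 2*b) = (b - 4)*(b + 1)*(b^2 + 2*b) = (b - 4)*(b + 1)*(b + 2)*(b)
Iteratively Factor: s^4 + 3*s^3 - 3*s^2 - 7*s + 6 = (s - 1)*(s^3 + 4*s^2 + s - 6) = (s - 1)*(s + 3)*(s^2 + s - 2) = (s - 1)^2*(s + 3)*(s + 2)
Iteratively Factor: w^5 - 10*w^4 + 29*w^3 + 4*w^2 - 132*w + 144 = (w + 2)*(w^4 - 12*w^3 + 53*w^2 - 102*w + 72) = (w - 2)*(w + 2)*(w^3 - 10*w^2 + 33*w - 36) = (w - 3)*(w - 2)*(w + 2)*(w^2 - 7*w + 12) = (w - 4)*(w - 3)*(w - 2)*(w + 2)*(w - 3)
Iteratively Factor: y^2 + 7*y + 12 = (y + 4)*(y + 3)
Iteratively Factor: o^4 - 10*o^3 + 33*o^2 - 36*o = (o - 3)*(o^3 - 7*o^2 + 12*o) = (o - 4)*(o - 3)*(o^2 - 3*o) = (o - 4)*(o - 3)^2*(o)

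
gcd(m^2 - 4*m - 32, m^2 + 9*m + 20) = m + 4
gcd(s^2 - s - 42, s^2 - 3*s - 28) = s - 7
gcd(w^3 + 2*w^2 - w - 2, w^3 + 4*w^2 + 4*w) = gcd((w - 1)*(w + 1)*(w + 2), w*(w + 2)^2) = w + 2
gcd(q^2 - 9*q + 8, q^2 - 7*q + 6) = q - 1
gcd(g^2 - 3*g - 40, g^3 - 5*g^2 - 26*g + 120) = g + 5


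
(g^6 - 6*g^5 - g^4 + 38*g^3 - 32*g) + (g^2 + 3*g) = g^6 - 6*g^5 - g^4 + 38*g^3 + g^2 - 29*g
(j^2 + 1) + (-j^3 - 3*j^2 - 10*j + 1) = -j^3 - 2*j^2 - 10*j + 2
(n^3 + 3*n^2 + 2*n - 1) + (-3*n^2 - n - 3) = n^3 + n - 4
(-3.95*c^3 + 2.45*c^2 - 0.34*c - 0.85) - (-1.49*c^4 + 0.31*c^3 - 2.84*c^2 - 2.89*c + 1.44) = 1.49*c^4 - 4.26*c^3 + 5.29*c^2 + 2.55*c - 2.29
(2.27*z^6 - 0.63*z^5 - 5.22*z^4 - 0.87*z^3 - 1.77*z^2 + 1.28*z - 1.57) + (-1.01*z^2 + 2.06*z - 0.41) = 2.27*z^6 - 0.63*z^5 - 5.22*z^4 - 0.87*z^3 - 2.78*z^2 + 3.34*z - 1.98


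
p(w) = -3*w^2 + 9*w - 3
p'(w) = 9 - 6*w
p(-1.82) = -29.32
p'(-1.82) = 19.92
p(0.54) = 0.99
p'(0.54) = 5.76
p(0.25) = -0.94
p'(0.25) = 7.50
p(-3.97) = -86.01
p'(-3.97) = 32.82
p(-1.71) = -27.16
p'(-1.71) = 19.26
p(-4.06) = -88.99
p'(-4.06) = 33.36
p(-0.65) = -10.12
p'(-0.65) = 12.90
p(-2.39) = -41.65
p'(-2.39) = 23.34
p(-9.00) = -327.00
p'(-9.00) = 63.00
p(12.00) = -327.00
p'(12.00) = -63.00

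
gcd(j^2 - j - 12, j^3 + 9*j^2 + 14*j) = 1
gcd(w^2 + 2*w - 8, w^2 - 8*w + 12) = w - 2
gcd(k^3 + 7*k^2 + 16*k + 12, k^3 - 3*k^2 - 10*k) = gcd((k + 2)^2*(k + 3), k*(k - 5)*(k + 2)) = k + 2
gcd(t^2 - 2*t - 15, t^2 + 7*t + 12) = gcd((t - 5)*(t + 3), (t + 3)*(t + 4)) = t + 3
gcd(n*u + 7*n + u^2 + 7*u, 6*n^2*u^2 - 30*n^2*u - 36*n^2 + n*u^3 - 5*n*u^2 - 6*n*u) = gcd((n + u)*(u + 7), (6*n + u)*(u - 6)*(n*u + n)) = 1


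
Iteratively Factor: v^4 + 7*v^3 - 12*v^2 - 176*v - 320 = (v + 4)*(v^3 + 3*v^2 - 24*v - 80) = (v + 4)^2*(v^2 - v - 20) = (v + 4)^3*(v - 5)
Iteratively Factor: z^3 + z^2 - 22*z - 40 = (z + 2)*(z^2 - z - 20) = (z - 5)*(z + 2)*(z + 4)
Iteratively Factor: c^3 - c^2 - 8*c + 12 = (c - 2)*(c^2 + c - 6) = (c - 2)*(c + 3)*(c - 2)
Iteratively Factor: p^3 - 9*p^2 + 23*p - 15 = (p - 3)*(p^2 - 6*p + 5) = (p - 3)*(p - 1)*(p - 5)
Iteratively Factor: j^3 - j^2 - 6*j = (j + 2)*(j^2 - 3*j) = (j - 3)*(j + 2)*(j)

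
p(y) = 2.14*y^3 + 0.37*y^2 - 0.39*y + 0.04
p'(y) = 6.42*y^2 + 0.74*y - 0.39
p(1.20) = 3.80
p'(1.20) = 9.74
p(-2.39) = -26.13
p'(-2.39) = 34.51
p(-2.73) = -39.68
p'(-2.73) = 45.44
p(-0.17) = 0.11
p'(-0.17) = -0.33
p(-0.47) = 0.08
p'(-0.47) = 0.68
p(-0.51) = 0.05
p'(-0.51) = 0.90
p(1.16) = 3.43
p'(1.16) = 9.11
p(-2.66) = -36.58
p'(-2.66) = 43.07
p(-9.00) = -1526.54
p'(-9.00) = 512.97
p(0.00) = 0.04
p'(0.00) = -0.39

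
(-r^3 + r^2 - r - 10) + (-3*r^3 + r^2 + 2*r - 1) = -4*r^3 + 2*r^2 + r - 11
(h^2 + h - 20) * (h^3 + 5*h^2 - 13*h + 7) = h^5 + 6*h^4 - 28*h^3 - 106*h^2 + 267*h - 140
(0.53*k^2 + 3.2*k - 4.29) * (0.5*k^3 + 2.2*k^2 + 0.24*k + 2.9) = 0.265*k^5 + 2.766*k^4 + 5.0222*k^3 - 7.133*k^2 + 8.2504*k - 12.441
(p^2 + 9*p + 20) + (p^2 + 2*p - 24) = 2*p^2 + 11*p - 4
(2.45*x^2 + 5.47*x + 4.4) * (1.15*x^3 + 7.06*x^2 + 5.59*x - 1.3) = 2.8175*x^5 + 23.5875*x^4 + 57.3737*x^3 + 58.4563*x^2 + 17.485*x - 5.72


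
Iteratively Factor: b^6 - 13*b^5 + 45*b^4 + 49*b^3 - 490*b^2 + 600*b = (b + 3)*(b^5 - 16*b^4 + 93*b^3 - 230*b^2 + 200*b) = b*(b + 3)*(b^4 - 16*b^3 + 93*b^2 - 230*b + 200) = b*(b - 2)*(b + 3)*(b^3 - 14*b^2 + 65*b - 100) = b*(b - 5)*(b - 2)*(b + 3)*(b^2 - 9*b + 20) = b*(b - 5)^2*(b - 2)*(b + 3)*(b - 4)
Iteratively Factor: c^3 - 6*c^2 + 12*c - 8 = (c - 2)*(c^2 - 4*c + 4) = (c - 2)^2*(c - 2)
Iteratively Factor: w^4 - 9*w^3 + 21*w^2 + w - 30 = (w + 1)*(w^3 - 10*w^2 + 31*w - 30) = (w - 3)*(w + 1)*(w^2 - 7*w + 10) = (w - 3)*(w - 2)*(w + 1)*(w - 5)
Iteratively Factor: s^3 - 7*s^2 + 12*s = (s)*(s^2 - 7*s + 12) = s*(s - 3)*(s - 4)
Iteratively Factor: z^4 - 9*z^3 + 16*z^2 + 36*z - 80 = (z - 2)*(z^3 - 7*z^2 + 2*z + 40) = (z - 2)*(z + 2)*(z^2 - 9*z + 20) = (z - 4)*(z - 2)*(z + 2)*(z - 5)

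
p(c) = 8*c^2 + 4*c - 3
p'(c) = 16*c + 4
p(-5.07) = 182.36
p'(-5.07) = -77.12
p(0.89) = 6.90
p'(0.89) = 18.24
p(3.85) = 130.98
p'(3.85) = 65.60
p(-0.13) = -3.38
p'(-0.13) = 1.92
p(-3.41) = 76.38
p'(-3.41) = -50.56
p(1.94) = 34.87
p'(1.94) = 35.04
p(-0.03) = -3.11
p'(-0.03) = 3.52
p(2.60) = 61.48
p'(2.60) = 45.60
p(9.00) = 681.00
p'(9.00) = 148.00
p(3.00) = 81.00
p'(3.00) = 52.00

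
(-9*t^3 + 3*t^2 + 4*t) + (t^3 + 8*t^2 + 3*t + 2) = -8*t^3 + 11*t^2 + 7*t + 2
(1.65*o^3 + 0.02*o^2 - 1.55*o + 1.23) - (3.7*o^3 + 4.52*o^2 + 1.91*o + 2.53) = -2.05*o^3 - 4.5*o^2 - 3.46*o - 1.3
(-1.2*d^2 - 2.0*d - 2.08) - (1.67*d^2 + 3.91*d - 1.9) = -2.87*d^2 - 5.91*d - 0.18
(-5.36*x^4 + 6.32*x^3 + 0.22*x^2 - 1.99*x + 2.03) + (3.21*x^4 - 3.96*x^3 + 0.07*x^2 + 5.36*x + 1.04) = -2.15*x^4 + 2.36*x^3 + 0.29*x^2 + 3.37*x + 3.07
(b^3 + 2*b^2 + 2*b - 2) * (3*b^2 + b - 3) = 3*b^5 + 7*b^4 + 5*b^3 - 10*b^2 - 8*b + 6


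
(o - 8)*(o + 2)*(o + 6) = o^3 - 52*o - 96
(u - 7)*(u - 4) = u^2 - 11*u + 28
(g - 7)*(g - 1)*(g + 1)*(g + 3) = g^4 - 4*g^3 - 22*g^2 + 4*g + 21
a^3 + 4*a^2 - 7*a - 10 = (a - 2)*(a + 1)*(a + 5)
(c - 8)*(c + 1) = c^2 - 7*c - 8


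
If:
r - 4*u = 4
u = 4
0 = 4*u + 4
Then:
No Solution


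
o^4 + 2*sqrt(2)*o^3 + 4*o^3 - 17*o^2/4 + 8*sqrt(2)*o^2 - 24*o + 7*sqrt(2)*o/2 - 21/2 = (o + 1/2)*(o + 7/2)*(o - sqrt(2))*(o + 3*sqrt(2))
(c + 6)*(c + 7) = c^2 + 13*c + 42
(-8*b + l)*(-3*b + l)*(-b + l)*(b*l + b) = -24*b^4*l - 24*b^4 + 35*b^3*l^2 + 35*b^3*l - 12*b^2*l^3 - 12*b^2*l^2 + b*l^4 + b*l^3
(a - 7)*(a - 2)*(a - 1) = a^3 - 10*a^2 + 23*a - 14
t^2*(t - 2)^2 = t^4 - 4*t^3 + 4*t^2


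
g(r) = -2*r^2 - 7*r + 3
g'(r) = -4*r - 7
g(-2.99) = 6.05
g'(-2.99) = 4.96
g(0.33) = 0.47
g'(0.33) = -8.32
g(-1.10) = 8.28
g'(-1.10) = -2.60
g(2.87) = -33.56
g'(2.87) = -18.48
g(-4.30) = -3.88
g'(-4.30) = 10.20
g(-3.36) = 3.94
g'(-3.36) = 6.44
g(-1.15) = 8.40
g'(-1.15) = -2.40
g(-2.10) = 8.88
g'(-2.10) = 1.40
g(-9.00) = -96.00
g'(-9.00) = 29.00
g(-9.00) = -96.00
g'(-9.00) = 29.00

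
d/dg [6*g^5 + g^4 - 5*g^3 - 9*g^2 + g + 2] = 30*g^4 + 4*g^3 - 15*g^2 - 18*g + 1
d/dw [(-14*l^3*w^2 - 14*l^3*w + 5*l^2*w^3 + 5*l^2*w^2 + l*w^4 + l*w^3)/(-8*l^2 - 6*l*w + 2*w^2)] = l*(112*l^4*w + 56*l^4 - 18*l^3*w^2 - 40*l^3*w - 46*l^2*w^3 - 13*l^2*w^2 - 4*l*w^4 - 6*l*w^3 + 2*w^5 + w^4)/(2*(16*l^4 + 24*l^3*w + l^2*w^2 - 6*l*w^3 + w^4))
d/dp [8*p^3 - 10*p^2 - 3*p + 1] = 24*p^2 - 20*p - 3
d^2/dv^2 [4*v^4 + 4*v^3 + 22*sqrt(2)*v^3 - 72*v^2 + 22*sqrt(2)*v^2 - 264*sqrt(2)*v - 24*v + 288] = 48*v^2 + 24*v + 132*sqrt(2)*v - 144 + 44*sqrt(2)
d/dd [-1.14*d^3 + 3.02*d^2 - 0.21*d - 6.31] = -3.42*d^2 + 6.04*d - 0.21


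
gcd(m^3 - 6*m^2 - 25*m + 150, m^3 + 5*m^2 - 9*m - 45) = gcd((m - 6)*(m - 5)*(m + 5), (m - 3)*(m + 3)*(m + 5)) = m + 5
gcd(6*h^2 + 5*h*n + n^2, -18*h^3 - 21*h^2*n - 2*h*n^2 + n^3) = 3*h + n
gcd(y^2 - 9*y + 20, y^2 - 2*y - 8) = y - 4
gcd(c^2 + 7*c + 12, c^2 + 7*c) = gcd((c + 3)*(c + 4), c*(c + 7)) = 1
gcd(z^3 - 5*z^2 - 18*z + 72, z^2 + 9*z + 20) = z + 4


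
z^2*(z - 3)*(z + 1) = z^4 - 2*z^3 - 3*z^2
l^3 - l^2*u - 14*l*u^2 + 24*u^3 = (l - 3*u)*(l - 2*u)*(l + 4*u)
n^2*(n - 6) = n^3 - 6*n^2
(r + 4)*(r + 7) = r^2 + 11*r + 28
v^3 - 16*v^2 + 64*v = v*(v - 8)^2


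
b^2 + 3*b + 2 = (b + 1)*(b + 2)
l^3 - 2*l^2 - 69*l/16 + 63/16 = (l - 3)*(l - 3/4)*(l + 7/4)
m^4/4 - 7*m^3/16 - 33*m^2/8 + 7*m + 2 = (m/4 + 1)*(m - 4)*(m - 2)*(m + 1/4)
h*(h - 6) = h^2 - 6*h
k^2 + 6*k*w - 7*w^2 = (k - w)*(k + 7*w)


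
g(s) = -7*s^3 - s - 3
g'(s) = -21*s^2 - 1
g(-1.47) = 20.71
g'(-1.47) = -46.38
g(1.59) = -32.73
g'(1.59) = -54.09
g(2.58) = -125.79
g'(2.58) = -140.78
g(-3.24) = 238.33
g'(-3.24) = -221.45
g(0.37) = -3.72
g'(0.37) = -3.87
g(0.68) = -5.88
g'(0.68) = -10.71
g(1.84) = -48.45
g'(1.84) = -72.10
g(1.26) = -18.26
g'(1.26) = -34.34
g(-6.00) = 1515.00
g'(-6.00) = -757.00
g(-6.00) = 1515.00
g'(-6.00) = -757.00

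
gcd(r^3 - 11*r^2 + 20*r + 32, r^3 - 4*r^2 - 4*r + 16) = r - 4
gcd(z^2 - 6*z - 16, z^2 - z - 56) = z - 8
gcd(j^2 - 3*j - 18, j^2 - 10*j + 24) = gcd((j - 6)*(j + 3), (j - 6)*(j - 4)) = j - 6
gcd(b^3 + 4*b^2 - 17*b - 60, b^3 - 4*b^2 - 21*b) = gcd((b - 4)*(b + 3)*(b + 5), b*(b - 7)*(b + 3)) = b + 3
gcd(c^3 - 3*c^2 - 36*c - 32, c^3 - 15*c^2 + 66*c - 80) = c - 8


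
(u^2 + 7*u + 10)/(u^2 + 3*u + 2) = (u + 5)/(u + 1)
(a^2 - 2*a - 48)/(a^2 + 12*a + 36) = (a - 8)/(a + 6)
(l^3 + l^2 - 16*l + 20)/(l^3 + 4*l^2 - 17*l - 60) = (l^2 - 4*l + 4)/(l^2 - l - 12)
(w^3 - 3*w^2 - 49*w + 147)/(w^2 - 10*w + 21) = w + 7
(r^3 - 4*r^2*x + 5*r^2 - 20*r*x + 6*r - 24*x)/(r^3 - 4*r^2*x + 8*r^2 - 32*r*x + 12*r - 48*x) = (r + 3)/(r + 6)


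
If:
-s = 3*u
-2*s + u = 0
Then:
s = 0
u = 0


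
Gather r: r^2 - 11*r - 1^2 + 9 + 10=r^2 - 11*r + 18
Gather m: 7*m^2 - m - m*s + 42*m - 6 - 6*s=7*m^2 + m*(41 - s) - 6*s - 6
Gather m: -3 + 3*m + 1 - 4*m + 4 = 2 - m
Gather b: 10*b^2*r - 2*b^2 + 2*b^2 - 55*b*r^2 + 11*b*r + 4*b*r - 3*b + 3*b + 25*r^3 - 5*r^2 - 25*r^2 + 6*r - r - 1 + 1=10*b^2*r + b*(-55*r^2 + 15*r) + 25*r^3 - 30*r^2 + 5*r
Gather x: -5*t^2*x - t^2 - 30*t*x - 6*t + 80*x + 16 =-t^2 - 6*t + x*(-5*t^2 - 30*t + 80) + 16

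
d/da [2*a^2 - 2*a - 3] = 4*a - 2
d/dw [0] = 0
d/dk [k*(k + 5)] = 2*k + 5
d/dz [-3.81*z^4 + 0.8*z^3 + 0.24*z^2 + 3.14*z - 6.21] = -15.24*z^3 + 2.4*z^2 + 0.48*z + 3.14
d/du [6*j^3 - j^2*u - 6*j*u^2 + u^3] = -j^2 - 12*j*u + 3*u^2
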